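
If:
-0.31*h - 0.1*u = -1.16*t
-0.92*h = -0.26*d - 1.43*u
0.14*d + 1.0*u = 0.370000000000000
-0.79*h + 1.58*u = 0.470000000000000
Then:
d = -1.25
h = 0.49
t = 0.18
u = 0.54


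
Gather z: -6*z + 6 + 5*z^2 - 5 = 5*z^2 - 6*z + 1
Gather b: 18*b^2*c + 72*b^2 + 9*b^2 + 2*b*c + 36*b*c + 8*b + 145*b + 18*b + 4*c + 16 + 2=b^2*(18*c + 81) + b*(38*c + 171) + 4*c + 18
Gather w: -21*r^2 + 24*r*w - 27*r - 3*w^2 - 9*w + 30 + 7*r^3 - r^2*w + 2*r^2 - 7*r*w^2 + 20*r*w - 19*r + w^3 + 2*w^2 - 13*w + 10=7*r^3 - 19*r^2 - 46*r + w^3 + w^2*(-7*r - 1) + w*(-r^2 + 44*r - 22) + 40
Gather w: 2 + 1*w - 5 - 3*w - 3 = -2*w - 6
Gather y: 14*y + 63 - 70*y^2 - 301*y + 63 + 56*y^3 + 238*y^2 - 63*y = 56*y^3 + 168*y^2 - 350*y + 126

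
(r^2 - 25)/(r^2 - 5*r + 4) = (r^2 - 25)/(r^2 - 5*r + 4)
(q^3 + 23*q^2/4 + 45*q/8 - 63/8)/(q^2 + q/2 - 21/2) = (4*q^2 + 9*q - 9)/(4*(q - 3))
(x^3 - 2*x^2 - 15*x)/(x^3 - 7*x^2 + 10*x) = (x + 3)/(x - 2)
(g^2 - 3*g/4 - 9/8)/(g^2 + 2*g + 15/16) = 2*(2*g - 3)/(4*g + 5)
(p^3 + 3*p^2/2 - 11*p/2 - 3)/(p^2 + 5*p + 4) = (2*p^3 + 3*p^2 - 11*p - 6)/(2*(p^2 + 5*p + 4))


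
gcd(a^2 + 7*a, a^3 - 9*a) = a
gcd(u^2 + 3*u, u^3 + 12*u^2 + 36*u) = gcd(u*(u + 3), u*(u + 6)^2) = u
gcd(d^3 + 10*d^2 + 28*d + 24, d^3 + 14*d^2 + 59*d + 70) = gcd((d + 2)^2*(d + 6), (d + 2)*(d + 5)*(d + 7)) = d + 2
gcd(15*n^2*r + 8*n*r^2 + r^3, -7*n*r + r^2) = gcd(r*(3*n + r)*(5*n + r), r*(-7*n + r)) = r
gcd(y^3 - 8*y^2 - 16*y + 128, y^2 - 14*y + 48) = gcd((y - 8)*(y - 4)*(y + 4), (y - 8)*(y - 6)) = y - 8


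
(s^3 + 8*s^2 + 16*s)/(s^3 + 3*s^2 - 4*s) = (s + 4)/(s - 1)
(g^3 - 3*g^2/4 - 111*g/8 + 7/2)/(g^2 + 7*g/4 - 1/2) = (g^2 - g/2 - 14)/(g + 2)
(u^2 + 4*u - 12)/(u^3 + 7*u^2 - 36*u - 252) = (u - 2)/(u^2 + u - 42)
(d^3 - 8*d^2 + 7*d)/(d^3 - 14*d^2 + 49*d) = (d - 1)/(d - 7)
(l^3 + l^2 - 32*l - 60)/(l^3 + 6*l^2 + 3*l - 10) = (l - 6)/(l - 1)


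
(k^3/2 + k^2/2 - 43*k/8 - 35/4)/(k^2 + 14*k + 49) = (4*k^3 + 4*k^2 - 43*k - 70)/(8*(k^2 + 14*k + 49))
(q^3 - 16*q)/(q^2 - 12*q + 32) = q*(q + 4)/(q - 8)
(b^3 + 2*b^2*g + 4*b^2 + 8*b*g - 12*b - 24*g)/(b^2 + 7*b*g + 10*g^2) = (b^2 + 4*b - 12)/(b + 5*g)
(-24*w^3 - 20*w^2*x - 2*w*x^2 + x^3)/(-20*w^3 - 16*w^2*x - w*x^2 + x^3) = (-6*w + x)/(-5*w + x)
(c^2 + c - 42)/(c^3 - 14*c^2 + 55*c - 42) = (c + 7)/(c^2 - 8*c + 7)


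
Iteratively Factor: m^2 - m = (m)*(m - 1)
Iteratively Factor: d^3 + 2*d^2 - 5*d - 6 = (d + 3)*(d^2 - d - 2) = (d - 2)*(d + 3)*(d + 1)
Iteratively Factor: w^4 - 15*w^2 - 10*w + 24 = (w - 1)*(w^3 + w^2 - 14*w - 24) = (w - 4)*(w - 1)*(w^2 + 5*w + 6) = (w - 4)*(w - 1)*(w + 2)*(w + 3)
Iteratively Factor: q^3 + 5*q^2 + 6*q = (q + 3)*(q^2 + 2*q) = q*(q + 3)*(q + 2)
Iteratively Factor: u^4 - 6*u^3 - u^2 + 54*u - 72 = (u - 2)*(u^3 - 4*u^2 - 9*u + 36) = (u - 3)*(u - 2)*(u^2 - u - 12) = (u - 3)*(u - 2)*(u + 3)*(u - 4)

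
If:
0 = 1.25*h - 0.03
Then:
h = 0.02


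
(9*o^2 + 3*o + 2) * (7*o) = 63*o^3 + 21*o^2 + 14*o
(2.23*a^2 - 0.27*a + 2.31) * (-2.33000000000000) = -5.1959*a^2 + 0.6291*a - 5.3823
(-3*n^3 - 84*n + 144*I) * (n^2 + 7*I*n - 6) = -3*n^5 - 21*I*n^4 - 66*n^3 - 444*I*n^2 - 504*n - 864*I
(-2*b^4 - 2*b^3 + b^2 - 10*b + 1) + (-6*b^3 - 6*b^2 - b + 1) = -2*b^4 - 8*b^3 - 5*b^2 - 11*b + 2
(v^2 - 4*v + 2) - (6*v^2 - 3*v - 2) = -5*v^2 - v + 4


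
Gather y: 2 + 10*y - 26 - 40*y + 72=48 - 30*y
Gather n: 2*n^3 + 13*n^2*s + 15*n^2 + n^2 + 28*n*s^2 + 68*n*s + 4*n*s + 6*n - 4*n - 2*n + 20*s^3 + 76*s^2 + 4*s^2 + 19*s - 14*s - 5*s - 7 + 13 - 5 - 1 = 2*n^3 + n^2*(13*s + 16) + n*(28*s^2 + 72*s) + 20*s^3 + 80*s^2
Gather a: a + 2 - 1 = a + 1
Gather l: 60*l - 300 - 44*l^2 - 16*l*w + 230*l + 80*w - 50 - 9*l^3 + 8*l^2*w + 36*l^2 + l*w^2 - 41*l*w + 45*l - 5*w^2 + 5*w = -9*l^3 + l^2*(8*w - 8) + l*(w^2 - 57*w + 335) - 5*w^2 + 85*w - 350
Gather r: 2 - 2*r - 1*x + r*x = r*(x - 2) - x + 2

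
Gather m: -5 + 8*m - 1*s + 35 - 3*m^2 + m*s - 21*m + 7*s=-3*m^2 + m*(s - 13) + 6*s + 30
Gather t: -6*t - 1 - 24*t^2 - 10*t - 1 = -24*t^2 - 16*t - 2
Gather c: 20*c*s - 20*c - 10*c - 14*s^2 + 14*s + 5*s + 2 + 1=c*(20*s - 30) - 14*s^2 + 19*s + 3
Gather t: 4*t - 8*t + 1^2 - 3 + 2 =-4*t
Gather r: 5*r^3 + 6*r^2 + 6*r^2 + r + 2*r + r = 5*r^3 + 12*r^2 + 4*r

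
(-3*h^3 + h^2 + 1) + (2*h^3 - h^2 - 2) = -h^3 - 1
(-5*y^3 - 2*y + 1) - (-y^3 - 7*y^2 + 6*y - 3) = -4*y^3 + 7*y^2 - 8*y + 4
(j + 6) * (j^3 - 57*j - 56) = j^4 + 6*j^3 - 57*j^2 - 398*j - 336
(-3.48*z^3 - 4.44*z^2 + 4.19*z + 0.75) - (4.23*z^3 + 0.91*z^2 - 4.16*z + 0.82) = -7.71*z^3 - 5.35*z^2 + 8.35*z - 0.07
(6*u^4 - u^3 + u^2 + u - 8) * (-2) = -12*u^4 + 2*u^3 - 2*u^2 - 2*u + 16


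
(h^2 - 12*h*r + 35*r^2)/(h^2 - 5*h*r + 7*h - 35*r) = (h - 7*r)/(h + 7)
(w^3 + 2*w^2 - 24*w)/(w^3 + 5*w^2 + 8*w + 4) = w*(w^2 + 2*w - 24)/(w^3 + 5*w^2 + 8*w + 4)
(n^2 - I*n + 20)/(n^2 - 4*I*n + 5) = (n + 4*I)/(n + I)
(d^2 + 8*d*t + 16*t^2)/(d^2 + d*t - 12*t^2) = (-d - 4*t)/(-d + 3*t)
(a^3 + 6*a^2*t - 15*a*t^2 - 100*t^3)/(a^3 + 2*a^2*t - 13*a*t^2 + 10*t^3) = (a^2 + a*t - 20*t^2)/(a^2 - 3*a*t + 2*t^2)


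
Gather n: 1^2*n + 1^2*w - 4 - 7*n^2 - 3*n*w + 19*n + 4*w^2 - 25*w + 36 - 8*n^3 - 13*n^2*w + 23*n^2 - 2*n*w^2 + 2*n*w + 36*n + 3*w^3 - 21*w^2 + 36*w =-8*n^3 + n^2*(16 - 13*w) + n*(-2*w^2 - w + 56) + 3*w^3 - 17*w^2 + 12*w + 32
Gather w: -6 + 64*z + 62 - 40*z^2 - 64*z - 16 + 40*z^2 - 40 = 0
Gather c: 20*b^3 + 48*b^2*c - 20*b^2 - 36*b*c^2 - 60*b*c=20*b^3 - 20*b^2 - 36*b*c^2 + c*(48*b^2 - 60*b)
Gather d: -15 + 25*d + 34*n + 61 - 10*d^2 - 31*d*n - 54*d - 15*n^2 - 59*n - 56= -10*d^2 + d*(-31*n - 29) - 15*n^2 - 25*n - 10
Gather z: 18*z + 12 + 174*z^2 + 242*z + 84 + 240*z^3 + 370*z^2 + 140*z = 240*z^3 + 544*z^2 + 400*z + 96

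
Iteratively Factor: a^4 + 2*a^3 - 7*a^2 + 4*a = (a - 1)*(a^3 + 3*a^2 - 4*a) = (a - 1)*(a + 4)*(a^2 - a) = a*(a - 1)*(a + 4)*(a - 1)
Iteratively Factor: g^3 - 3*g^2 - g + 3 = (g - 3)*(g^2 - 1) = (g - 3)*(g - 1)*(g + 1)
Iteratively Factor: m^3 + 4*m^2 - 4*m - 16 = (m - 2)*(m^2 + 6*m + 8) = (m - 2)*(m + 2)*(m + 4)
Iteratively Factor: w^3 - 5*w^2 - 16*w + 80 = (w + 4)*(w^2 - 9*w + 20) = (w - 4)*(w + 4)*(w - 5)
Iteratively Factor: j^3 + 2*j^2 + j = (j)*(j^2 + 2*j + 1) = j*(j + 1)*(j + 1)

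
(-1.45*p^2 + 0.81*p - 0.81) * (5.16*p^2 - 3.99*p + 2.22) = -7.482*p^4 + 9.9651*p^3 - 10.6305*p^2 + 5.0301*p - 1.7982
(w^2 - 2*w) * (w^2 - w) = w^4 - 3*w^3 + 2*w^2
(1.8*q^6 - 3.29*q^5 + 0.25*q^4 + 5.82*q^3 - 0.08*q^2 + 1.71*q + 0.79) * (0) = 0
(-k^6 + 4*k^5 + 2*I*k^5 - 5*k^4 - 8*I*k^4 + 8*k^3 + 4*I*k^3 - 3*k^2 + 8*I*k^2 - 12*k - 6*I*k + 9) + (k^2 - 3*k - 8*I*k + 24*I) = -k^6 + 4*k^5 + 2*I*k^5 - 5*k^4 - 8*I*k^4 + 8*k^3 + 4*I*k^3 - 2*k^2 + 8*I*k^2 - 15*k - 14*I*k + 9 + 24*I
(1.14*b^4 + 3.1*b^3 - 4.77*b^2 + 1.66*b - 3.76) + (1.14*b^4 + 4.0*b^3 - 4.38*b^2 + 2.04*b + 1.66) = 2.28*b^4 + 7.1*b^3 - 9.15*b^2 + 3.7*b - 2.1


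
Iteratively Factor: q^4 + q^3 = (q)*(q^3 + q^2) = q^2*(q^2 + q) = q^2*(q + 1)*(q)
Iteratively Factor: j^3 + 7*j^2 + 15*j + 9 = (j + 3)*(j^2 + 4*j + 3) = (j + 3)^2*(j + 1)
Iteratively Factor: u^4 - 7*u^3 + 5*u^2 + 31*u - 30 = (u - 5)*(u^3 - 2*u^2 - 5*u + 6) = (u - 5)*(u - 3)*(u^2 + u - 2) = (u - 5)*(u - 3)*(u + 2)*(u - 1)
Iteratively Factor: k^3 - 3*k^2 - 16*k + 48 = (k - 4)*(k^2 + k - 12) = (k - 4)*(k + 4)*(k - 3)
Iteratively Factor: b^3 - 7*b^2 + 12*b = (b)*(b^2 - 7*b + 12) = b*(b - 4)*(b - 3)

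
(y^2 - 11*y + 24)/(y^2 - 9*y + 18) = (y - 8)/(y - 6)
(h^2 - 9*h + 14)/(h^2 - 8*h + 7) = (h - 2)/(h - 1)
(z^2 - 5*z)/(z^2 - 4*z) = (z - 5)/(z - 4)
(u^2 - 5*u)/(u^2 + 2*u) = (u - 5)/(u + 2)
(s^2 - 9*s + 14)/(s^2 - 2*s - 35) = (s - 2)/(s + 5)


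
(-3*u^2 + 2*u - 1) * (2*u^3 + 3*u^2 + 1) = -6*u^5 - 5*u^4 + 4*u^3 - 6*u^2 + 2*u - 1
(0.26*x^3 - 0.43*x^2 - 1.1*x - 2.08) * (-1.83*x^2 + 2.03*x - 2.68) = -0.4758*x^5 + 1.3147*x^4 + 0.4433*x^3 + 2.7258*x^2 - 1.2744*x + 5.5744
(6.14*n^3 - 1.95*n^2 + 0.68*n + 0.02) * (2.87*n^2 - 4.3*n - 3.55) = 17.6218*n^5 - 31.9985*n^4 - 11.4604*n^3 + 4.0559*n^2 - 2.5*n - 0.071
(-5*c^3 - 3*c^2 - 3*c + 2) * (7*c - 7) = -35*c^4 + 14*c^3 + 35*c - 14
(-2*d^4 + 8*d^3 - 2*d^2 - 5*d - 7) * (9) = -18*d^4 + 72*d^3 - 18*d^2 - 45*d - 63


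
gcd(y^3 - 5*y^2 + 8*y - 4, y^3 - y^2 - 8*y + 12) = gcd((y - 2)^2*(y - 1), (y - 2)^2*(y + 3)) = y^2 - 4*y + 4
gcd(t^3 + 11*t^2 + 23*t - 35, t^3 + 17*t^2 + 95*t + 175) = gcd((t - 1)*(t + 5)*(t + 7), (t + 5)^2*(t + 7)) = t^2 + 12*t + 35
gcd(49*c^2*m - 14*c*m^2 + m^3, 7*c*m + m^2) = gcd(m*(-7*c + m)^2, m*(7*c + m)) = m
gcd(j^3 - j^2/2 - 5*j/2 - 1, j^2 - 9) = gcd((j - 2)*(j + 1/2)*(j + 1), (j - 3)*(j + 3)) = 1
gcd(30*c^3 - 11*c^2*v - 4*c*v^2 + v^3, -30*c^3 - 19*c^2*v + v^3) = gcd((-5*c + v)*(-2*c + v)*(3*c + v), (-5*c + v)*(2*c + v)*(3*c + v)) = -15*c^2 - 2*c*v + v^2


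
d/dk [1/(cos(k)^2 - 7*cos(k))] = (2*cos(k) - 7)*sin(k)/((cos(k) - 7)^2*cos(k)^2)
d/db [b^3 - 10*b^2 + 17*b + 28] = 3*b^2 - 20*b + 17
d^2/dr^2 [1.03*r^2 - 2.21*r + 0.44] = 2.06000000000000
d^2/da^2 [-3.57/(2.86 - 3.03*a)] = 65.551626/(3.03*a - 2.86)^3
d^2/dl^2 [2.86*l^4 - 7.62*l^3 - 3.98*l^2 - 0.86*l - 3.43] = 34.32*l^2 - 45.72*l - 7.96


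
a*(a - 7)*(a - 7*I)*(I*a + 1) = I*a^4 + 8*a^3 - 7*I*a^3 - 56*a^2 - 7*I*a^2 + 49*I*a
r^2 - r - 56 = (r - 8)*(r + 7)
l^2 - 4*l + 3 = (l - 3)*(l - 1)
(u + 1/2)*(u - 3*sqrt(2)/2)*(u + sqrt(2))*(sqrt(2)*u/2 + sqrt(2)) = sqrt(2)*u^4/2 - u^3/2 + 5*sqrt(2)*u^3/4 - sqrt(2)*u^2 - 5*u^2/4 - 15*sqrt(2)*u/4 - u/2 - 3*sqrt(2)/2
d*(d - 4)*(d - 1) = d^3 - 5*d^2 + 4*d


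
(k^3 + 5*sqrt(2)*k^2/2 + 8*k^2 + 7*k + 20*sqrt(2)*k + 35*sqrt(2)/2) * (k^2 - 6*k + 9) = k^5 + 2*k^4 + 5*sqrt(2)*k^4/2 - 32*k^3 + 5*sqrt(2)*k^3 - 80*sqrt(2)*k^2 + 30*k^2 + 63*k + 75*sqrt(2)*k + 315*sqrt(2)/2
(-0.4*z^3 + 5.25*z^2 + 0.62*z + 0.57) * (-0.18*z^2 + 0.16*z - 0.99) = 0.072*z^5 - 1.009*z^4 + 1.1244*z^3 - 5.2009*z^2 - 0.5226*z - 0.5643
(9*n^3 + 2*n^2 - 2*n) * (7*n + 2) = 63*n^4 + 32*n^3 - 10*n^2 - 4*n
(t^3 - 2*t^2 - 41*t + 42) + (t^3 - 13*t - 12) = 2*t^3 - 2*t^2 - 54*t + 30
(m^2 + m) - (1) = m^2 + m - 1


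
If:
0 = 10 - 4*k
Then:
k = 5/2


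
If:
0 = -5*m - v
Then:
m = -v/5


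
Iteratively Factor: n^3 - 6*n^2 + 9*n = (n - 3)*(n^2 - 3*n) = (n - 3)^2*(n)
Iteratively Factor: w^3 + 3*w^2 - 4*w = (w - 1)*(w^2 + 4*w) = w*(w - 1)*(w + 4)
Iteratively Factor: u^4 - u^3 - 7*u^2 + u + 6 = (u - 3)*(u^3 + 2*u^2 - u - 2) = (u - 3)*(u - 1)*(u^2 + 3*u + 2) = (u - 3)*(u - 1)*(u + 2)*(u + 1)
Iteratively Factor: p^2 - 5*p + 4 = (p - 1)*(p - 4)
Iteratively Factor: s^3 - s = (s + 1)*(s^2 - s) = s*(s + 1)*(s - 1)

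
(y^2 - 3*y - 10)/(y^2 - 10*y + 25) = (y + 2)/(y - 5)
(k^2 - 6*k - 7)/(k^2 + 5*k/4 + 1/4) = 4*(k - 7)/(4*k + 1)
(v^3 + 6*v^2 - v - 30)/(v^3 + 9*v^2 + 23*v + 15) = (v - 2)/(v + 1)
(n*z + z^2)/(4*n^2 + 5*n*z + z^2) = z/(4*n + z)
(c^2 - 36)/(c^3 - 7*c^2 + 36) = (c + 6)/(c^2 - c - 6)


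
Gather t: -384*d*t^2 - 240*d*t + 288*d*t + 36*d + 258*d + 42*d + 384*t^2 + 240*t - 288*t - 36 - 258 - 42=336*d + t^2*(384 - 384*d) + t*(48*d - 48) - 336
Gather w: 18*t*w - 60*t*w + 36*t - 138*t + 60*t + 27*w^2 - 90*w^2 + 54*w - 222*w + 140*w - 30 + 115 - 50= -42*t - 63*w^2 + w*(-42*t - 28) + 35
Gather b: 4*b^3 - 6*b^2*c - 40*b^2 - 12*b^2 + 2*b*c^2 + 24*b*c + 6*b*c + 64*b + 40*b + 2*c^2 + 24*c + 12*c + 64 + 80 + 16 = 4*b^3 + b^2*(-6*c - 52) + b*(2*c^2 + 30*c + 104) + 2*c^2 + 36*c + 160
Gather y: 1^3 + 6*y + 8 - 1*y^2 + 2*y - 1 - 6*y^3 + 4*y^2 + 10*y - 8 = -6*y^3 + 3*y^2 + 18*y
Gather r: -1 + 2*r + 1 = 2*r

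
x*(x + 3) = x^2 + 3*x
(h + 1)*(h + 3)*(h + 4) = h^3 + 8*h^2 + 19*h + 12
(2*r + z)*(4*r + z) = 8*r^2 + 6*r*z + z^2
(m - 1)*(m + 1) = m^2 - 1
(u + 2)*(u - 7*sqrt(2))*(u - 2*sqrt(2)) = u^3 - 9*sqrt(2)*u^2 + 2*u^2 - 18*sqrt(2)*u + 28*u + 56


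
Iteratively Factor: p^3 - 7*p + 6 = (p + 3)*(p^2 - 3*p + 2) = (p - 2)*(p + 3)*(p - 1)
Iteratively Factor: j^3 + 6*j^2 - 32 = (j + 4)*(j^2 + 2*j - 8) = (j - 2)*(j + 4)*(j + 4)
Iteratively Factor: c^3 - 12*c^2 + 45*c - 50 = (c - 5)*(c^2 - 7*c + 10) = (c - 5)*(c - 2)*(c - 5)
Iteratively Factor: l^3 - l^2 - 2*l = (l - 2)*(l^2 + l) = l*(l - 2)*(l + 1)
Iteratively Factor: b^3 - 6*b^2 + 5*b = (b)*(b^2 - 6*b + 5) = b*(b - 5)*(b - 1)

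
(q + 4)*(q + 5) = q^2 + 9*q + 20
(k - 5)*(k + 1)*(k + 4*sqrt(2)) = k^3 - 4*k^2 + 4*sqrt(2)*k^2 - 16*sqrt(2)*k - 5*k - 20*sqrt(2)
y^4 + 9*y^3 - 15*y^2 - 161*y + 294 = (y - 3)*(y - 2)*(y + 7)^2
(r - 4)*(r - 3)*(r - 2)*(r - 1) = r^4 - 10*r^3 + 35*r^2 - 50*r + 24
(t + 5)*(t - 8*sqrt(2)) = t^2 - 8*sqrt(2)*t + 5*t - 40*sqrt(2)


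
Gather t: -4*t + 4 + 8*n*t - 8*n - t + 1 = -8*n + t*(8*n - 5) + 5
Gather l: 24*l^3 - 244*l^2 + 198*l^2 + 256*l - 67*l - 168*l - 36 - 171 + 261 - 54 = 24*l^3 - 46*l^2 + 21*l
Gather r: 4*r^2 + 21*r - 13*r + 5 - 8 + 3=4*r^2 + 8*r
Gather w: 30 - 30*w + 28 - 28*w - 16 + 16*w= 42 - 42*w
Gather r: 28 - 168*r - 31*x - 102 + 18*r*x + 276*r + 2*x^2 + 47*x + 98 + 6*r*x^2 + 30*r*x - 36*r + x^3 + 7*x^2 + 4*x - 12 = r*(6*x^2 + 48*x + 72) + x^3 + 9*x^2 + 20*x + 12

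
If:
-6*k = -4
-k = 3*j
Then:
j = -2/9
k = 2/3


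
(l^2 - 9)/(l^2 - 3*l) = (l + 3)/l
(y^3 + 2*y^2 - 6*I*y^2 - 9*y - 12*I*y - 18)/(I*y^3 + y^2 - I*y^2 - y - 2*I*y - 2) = (-I*y^3 - 2*y^2*(3 + I) + 3*y*(-4 + 3*I) + 18*I)/(y^3 - y^2*(1 + I) + y*(-2 + I) + 2*I)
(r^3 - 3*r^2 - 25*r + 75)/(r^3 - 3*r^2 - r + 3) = (r^2 - 25)/(r^2 - 1)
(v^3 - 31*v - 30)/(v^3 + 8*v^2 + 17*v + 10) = (v - 6)/(v + 2)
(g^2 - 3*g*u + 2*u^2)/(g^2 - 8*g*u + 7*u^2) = (-g + 2*u)/(-g + 7*u)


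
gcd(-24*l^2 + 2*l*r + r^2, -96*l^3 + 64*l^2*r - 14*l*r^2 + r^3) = -4*l + r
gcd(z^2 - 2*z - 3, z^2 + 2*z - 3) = 1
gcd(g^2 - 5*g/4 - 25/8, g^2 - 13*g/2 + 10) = g - 5/2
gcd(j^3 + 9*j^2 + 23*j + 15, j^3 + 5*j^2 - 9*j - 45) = j^2 + 8*j + 15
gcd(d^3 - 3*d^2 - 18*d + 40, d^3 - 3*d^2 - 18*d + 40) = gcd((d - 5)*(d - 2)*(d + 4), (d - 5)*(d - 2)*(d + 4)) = d^3 - 3*d^2 - 18*d + 40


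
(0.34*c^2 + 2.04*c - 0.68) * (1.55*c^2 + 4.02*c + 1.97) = 0.527*c^4 + 4.5288*c^3 + 7.8166*c^2 + 1.2852*c - 1.3396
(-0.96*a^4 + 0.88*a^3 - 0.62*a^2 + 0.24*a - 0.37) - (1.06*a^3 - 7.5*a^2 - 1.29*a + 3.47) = -0.96*a^4 - 0.18*a^3 + 6.88*a^2 + 1.53*a - 3.84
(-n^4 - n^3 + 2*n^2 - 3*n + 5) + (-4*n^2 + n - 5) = -n^4 - n^3 - 2*n^2 - 2*n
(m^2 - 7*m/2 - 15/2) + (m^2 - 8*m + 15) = 2*m^2 - 23*m/2 + 15/2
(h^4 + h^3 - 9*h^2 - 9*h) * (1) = h^4 + h^3 - 9*h^2 - 9*h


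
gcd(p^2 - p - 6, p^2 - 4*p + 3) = p - 3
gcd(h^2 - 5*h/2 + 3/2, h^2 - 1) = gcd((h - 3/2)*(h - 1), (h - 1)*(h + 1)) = h - 1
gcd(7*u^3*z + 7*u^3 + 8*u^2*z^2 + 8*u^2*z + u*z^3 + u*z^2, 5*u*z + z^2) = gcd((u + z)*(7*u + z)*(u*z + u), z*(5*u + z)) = 1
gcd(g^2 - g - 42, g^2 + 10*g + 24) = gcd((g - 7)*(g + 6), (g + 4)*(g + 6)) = g + 6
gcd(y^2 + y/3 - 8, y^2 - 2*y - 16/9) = y - 8/3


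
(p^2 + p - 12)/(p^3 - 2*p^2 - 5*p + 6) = (p + 4)/(p^2 + p - 2)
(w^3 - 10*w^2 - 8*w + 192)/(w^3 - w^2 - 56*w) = (w^2 - 2*w - 24)/(w*(w + 7))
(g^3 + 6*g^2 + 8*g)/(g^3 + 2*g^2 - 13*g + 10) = g*(g^2 + 6*g + 8)/(g^3 + 2*g^2 - 13*g + 10)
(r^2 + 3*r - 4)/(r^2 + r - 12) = (r - 1)/(r - 3)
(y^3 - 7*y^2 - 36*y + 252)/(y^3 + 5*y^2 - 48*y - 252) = (y - 6)/(y + 6)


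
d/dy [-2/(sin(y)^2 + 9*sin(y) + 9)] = 2*(2*sin(y) + 9)*cos(y)/(sin(y)^2 + 9*sin(y) + 9)^2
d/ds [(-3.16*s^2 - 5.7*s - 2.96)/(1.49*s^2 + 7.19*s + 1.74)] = (-14.2274*s^2 - 2.176*s + 11.3644)/(2.2201*s^4 + 21.4262*s^3 + 56.8813*s^2 + 25.0212*s + 3.0276)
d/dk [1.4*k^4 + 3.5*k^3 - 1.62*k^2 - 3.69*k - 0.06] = 5.6*k^3 + 10.5*k^2 - 3.24*k - 3.69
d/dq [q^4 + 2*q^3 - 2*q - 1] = 4*q^3 + 6*q^2 - 2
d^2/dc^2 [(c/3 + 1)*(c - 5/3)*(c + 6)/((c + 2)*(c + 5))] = 8*(-7*c^3 - 75*c^2 - 315*c - 485)/(9*(c^6 + 21*c^5 + 177*c^4 + 763*c^3 + 1770*c^2 + 2100*c + 1000))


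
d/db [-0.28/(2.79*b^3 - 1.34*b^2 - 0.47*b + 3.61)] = (2.3436*b^2 - 0.7504*b - 0.1316)/(2.79*b^3 - 1.34*b^2 - 0.47*b + 3.61)^2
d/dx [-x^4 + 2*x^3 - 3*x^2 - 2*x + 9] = -4*x^3 + 6*x^2 - 6*x - 2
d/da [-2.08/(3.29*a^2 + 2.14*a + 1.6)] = (13.6864*a + 4.4512)/(3.29*a^2 + 2.14*a + 1.6)^2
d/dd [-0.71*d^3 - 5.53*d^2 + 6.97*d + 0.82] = -2.13*d^2 - 11.06*d + 6.97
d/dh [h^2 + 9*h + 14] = 2*h + 9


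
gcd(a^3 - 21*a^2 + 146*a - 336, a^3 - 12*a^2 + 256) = a - 8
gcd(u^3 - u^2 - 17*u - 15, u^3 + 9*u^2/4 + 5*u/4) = u + 1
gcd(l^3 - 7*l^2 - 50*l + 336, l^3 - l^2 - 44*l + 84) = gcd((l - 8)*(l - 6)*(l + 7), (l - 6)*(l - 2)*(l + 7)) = l^2 + l - 42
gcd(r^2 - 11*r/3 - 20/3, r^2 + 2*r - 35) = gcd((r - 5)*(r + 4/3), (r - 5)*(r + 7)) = r - 5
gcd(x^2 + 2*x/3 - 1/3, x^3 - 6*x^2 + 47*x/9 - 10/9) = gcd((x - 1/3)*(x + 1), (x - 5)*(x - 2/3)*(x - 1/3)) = x - 1/3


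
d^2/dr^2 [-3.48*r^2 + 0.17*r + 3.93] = -6.96000000000000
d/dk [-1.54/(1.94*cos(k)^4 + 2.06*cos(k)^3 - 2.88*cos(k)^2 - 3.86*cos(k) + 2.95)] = (-11.9504*cos(k)^3 - 9.5172*cos(k)^2 + 8.8704*cos(k) + 5.9444)*sin(k)/(1.94*cos(k)^4 + 2.06*cos(k)^3 - 2.88*cos(k)^2 - 3.86*cos(k) + 2.95)^2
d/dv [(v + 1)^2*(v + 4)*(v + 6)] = 4*v^3 + 36*v^2 + 90*v + 58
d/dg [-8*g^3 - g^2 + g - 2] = -24*g^2 - 2*g + 1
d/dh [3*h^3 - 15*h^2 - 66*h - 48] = 9*h^2 - 30*h - 66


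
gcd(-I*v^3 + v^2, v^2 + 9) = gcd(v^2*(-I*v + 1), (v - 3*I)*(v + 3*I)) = 1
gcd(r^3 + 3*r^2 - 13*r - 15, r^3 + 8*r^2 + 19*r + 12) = r + 1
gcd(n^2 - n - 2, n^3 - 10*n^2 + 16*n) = n - 2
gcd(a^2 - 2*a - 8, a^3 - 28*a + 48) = a - 4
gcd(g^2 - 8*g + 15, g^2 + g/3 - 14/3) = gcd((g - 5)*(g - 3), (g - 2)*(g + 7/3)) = 1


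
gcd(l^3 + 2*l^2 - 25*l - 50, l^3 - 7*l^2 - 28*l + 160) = l + 5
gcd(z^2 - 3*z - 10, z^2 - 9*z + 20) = z - 5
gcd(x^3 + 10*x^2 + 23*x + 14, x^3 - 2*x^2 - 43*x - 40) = x + 1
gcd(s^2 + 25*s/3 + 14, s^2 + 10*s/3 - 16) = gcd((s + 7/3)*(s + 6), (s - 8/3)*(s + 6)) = s + 6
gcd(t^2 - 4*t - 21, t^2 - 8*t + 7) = t - 7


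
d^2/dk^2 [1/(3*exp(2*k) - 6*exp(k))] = 2*((1 - 2*exp(k))*(exp(k) - 2) + 4*(1 - exp(k))^2)*exp(-k)/(3*(exp(k) - 2)^3)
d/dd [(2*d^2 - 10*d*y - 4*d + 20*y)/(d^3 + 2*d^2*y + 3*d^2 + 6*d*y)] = 2*(d*(2*d - 5*y - 2)*(d^2 + 2*d*y + 3*d + 6*y) - (d^2 - 5*d*y - 2*d + 10*y)*(3*d^2 + 4*d*y + 6*d + 6*y))/(d^2*(d^2 + 2*d*y + 3*d + 6*y)^2)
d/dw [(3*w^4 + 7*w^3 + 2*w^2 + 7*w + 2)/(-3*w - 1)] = (-27*w^4 - 54*w^3 - 27*w^2 - 4*w - 1)/(9*w^2 + 6*w + 1)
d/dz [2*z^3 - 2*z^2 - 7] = 2*z*(3*z - 2)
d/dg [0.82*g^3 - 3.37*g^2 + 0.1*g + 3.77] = 2.46*g^2 - 6.74*g + 0.1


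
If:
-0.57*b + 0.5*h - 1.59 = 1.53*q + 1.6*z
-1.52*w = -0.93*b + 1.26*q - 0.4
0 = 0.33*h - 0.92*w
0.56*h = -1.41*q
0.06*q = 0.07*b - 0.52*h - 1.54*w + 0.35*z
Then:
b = -0.45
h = -0.40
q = 0.16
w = -0.14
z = -1.11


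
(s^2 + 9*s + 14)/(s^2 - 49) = (s + 2)/(s - 7)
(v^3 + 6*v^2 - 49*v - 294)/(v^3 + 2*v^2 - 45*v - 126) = (v + 7)/(v + 3)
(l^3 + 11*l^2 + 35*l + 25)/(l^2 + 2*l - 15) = (l^2 + 6*l + 5)/(l - 3)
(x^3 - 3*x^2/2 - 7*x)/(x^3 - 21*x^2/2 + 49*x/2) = (x + 2)/(x - 7)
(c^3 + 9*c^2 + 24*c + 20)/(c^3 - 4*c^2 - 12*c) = (c^2 + 7*c + 10)/(c*(c - 6))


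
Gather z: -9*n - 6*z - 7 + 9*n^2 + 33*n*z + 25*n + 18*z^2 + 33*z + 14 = 9*n^2 + 16*n + 18*z^2 + z*(33*n + 27) + 7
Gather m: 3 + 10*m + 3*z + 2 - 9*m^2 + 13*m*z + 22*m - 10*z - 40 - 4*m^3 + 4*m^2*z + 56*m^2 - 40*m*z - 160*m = -4*m^3 + m^2*(4*z + 47) + m*(-27*z - 128) - 7*z - 35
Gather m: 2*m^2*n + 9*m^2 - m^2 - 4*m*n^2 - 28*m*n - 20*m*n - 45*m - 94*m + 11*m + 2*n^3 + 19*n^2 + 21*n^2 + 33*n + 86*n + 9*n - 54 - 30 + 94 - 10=m^2*(2*n + 8) + m*(-4*n^2 - 48*n - 128) + 2*n^3 + 40*n^2 + 128*n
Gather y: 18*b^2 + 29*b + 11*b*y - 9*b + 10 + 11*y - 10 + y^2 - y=18*b^2 + 20*b + y^2 + y*(11*b + 10)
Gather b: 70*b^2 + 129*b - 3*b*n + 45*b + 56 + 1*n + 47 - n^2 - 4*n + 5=70*b^2 + b*(174 - 3*n) - n^2 - 3*n + 108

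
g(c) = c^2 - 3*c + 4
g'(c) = 2*c - 3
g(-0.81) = 7.09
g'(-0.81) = -4.62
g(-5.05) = 44.65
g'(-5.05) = -13.10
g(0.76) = 2.30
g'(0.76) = -1.48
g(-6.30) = 62.59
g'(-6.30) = -15.60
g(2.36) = 2.49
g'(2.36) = 1.72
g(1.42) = 1.76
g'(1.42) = -0.16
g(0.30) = 3.19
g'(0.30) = -2.40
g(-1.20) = 9.04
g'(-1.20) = -5.40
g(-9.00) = 112.00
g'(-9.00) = -21.00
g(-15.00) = 274.00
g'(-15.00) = -33.00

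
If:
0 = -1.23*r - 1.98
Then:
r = -1.61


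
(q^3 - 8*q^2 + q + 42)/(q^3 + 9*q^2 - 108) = (q^2 - 5*q - 14)/(q^2 + 12*q + 36)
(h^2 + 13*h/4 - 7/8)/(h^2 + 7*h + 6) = (8*h^2 + 26*h - 7)/(8*(h^2 + 7*h + 6))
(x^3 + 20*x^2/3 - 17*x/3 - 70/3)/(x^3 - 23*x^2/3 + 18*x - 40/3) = (3*x^2 + 26*x + 35)/(3*x^2 - 17*x + 20)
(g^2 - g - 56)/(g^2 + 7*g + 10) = (g^2 - g - 56)/(g^2 + 7*g + 10)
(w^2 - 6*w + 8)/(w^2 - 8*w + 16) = (w - 2)/(w - 4)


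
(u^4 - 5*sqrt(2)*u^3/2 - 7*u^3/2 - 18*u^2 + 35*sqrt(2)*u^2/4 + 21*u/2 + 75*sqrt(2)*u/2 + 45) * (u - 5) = u^5 - 17*u^4/2 - 5*sqrt(2)*u^4/2 - u^3/2 + 85*sqrt(2)*u^3/4 - 25*sqrt(2)*u^2/4 + 201*u^2/2 - 375*sqrt(2)*u/2 - 15*u/2 - 225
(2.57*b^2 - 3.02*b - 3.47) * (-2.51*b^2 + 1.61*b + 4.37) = -6.4507*b^4 + 11.7179*b^3 + 15.0784*b^2 - 18.7841*b - 15.1639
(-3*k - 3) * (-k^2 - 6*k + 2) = 3*k^3 + 21*k^2 + 12*k - 6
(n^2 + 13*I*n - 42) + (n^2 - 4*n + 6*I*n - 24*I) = 2*n^2 - 4*n + 19*I*n - 42 - 24*I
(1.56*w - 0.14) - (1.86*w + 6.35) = -0.3*w - 6.49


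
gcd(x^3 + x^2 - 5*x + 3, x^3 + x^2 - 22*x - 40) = 1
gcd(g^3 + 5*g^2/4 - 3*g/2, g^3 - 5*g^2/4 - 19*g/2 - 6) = g + 2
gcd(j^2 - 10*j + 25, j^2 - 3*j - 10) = j - 5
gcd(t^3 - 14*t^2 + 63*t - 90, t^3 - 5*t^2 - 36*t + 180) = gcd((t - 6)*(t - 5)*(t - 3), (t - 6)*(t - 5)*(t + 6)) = t^2 - 11*t + 30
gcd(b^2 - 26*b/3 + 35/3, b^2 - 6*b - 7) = b - 7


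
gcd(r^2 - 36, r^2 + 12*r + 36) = r + 6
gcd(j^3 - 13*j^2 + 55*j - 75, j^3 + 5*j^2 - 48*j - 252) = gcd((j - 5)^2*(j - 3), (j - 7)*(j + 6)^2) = 1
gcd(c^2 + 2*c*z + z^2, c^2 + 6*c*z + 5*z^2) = c + z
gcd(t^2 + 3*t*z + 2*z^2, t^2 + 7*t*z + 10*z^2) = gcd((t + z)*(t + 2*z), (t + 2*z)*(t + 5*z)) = t + 2*z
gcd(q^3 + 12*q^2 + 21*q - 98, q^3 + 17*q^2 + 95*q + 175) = q + 7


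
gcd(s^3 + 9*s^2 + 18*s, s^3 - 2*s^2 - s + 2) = 1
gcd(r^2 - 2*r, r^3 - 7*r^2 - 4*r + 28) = r - 2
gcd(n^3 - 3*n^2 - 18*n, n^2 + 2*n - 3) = n + 3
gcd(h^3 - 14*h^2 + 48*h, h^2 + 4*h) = h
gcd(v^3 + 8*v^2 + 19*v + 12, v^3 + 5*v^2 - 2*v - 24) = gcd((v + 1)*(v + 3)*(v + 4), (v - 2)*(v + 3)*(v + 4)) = v^2 + 7*v + 12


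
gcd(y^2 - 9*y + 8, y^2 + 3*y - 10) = 1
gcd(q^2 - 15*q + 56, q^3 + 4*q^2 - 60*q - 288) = q - 8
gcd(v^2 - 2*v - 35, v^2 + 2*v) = 1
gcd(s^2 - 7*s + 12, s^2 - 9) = s - 3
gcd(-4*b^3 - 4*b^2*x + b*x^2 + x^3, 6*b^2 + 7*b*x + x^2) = b + x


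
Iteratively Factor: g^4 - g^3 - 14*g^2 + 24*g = (g)*(g^3 - g^2 - 14*g + 24) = g*(g + 4)*(g^2 - 5*g + 6) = g*(g - 3)*(g + 4)*(g - 2)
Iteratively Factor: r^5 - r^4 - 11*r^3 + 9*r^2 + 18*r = (r)*(r^4 - r^3 - 11*r^2 + 9*r + 18) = r*(r - 3)*(r^3 + 2*r^2 - 5*r - 6) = r*(r - 3)*(r + 3)*(r^2 - r - 2) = r*(r - 3)*(r - 2)*(r + 3)*(r + 1)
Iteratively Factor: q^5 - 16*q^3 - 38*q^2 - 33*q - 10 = (q + 1)*(q^4 - q^3 - 15*q^2 - 23*q - 10) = (q + 1)^2*(q^3 - 2*q^2 - 13*q - 10) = (q + 1)^3*(q^2 - 3*q - 10) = (q + 1)^3*(q + 2)*(q - 5)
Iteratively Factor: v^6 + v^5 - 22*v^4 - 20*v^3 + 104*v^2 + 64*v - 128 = (v + 2)*(v^5 - v^4 - 20*v^3 + 20*v^2 + 64*v - 64) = (v + 2)^2*(v^4 - 3*v^3 - 14*v^2 + 48*v - 32) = (v - 1)*(v + 2)^2*(v^3 - 2*v^2 - 16*v + 32) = (v - 2)*(v - 1)*(v + 2)^2*(v^2 - 16) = (v - 4)*(v - 2)*(v - 1)*(v + 2)^2*(v + 4)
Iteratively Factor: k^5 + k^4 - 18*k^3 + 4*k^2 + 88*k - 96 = (k + 3)*(k^4 - 2*k^3 - 12*k^2 + 40*k - 32) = (k - 2)*(k + 3)*(k^3 - 12*k + 16) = (k - 2)^2*(k + 3)*(k^2 + 2*k - 8) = (k - 2)^3*(k + 3)*(k + 4)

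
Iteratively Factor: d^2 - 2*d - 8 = (d + 2)*(d - 4)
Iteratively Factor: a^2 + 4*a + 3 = (a + 1)*(a + 3)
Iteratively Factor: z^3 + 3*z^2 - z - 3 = (z + 3)*(z^2 - 1) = (z - 1)*(z + 3)*(z + 1)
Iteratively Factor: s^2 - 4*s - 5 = (s - 5)*(s + 1)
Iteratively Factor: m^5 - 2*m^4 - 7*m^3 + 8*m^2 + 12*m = (m)*(m^4 - 2*m^3 - 7*m^2 + 8*m + 12) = m*(m + 2)*(m^3 - 4*m^2 + m + 6) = m*(m - 2)*(m + 2)*(m^2 - 2*m - 3) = m*(m - 3)*(m - 2)*(m + 2)*(m + 1)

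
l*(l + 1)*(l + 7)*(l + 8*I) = l^4 + 8*l^3 + 8*I*l^3 + 7*l^2 + 64*I*l^2 + 56*I*l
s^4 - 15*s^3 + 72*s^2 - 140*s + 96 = (s - 8)*(s - 3)*(s - 2)^2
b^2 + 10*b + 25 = (b + 5)^2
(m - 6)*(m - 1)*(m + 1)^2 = m^4 - 5*m^3 - 7*m^2 + 5*m + 6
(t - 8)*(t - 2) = t^2 - 10*t + 16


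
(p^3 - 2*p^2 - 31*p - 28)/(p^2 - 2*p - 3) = (p^2 - 3*p - 28)/(p - 3)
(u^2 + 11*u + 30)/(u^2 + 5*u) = (u + 6)/u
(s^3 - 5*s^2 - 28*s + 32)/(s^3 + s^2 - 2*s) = (s^2 - 4*s - 32)/(s*(s + 2))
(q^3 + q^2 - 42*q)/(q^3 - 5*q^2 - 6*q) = (q + 7)/(q + 1)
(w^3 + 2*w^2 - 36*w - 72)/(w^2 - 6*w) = w + 8 + 12/w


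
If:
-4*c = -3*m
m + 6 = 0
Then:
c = -9/2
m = -6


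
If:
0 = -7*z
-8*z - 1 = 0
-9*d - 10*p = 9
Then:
No Solution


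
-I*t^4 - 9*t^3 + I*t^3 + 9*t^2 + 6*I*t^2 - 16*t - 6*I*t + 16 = (t - 1)*(t - 8*I)*(t - 2*I)*(-I*t + 1)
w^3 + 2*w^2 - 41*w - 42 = (w - 6)*(w + 1)*(w + 7)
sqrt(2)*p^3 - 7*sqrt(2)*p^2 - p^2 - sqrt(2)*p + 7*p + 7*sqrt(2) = (p - 7)*(p - sqrt(2))*(sqrt(2)*p + 1)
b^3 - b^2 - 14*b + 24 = (b - 3)*(b - 2)*(b + 4)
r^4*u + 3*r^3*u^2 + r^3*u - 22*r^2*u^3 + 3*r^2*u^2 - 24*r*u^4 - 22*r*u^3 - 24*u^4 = (r - 4*u)*(r + u)*(r + 6*u)*(r*u + u)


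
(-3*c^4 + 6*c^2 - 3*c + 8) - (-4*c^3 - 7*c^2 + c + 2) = -3*c^4 + 4*c^3 + 13*c^2 - 4*c + 6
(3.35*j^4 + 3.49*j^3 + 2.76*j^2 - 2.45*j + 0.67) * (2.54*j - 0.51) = 8.509*j^5 + 7.1561*j^4 + 5.2305*j^3 - 7.6306*j^2 + 2.9513*j - 0.3417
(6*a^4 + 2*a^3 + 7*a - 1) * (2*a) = 12*a^5 + 4*a^4 + 14*a^2 - 2*a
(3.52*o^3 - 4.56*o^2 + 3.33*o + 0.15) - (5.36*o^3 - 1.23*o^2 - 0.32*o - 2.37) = -1.84*o^3 - 3.33*o^2 + 3.65*o + 2.52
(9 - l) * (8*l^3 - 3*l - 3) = -8*l^4 + 72*l^3 + 3*l^2 - 24*l - 27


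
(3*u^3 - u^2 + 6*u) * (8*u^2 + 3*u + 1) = 24*u^5 + u^4 + 48*u^3 + 17*u^2 + 6*u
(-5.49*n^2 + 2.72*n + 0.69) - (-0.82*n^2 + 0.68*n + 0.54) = -4.67*n^2 + 2.04*n + 0.15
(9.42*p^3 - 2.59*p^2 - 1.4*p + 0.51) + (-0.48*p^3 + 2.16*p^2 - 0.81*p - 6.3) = 8.94*p^3 - 0.43*p^2 - 2.21*p - 5.79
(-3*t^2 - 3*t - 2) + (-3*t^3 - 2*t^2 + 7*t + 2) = -3*t^3 - 5*t^2 + 4*t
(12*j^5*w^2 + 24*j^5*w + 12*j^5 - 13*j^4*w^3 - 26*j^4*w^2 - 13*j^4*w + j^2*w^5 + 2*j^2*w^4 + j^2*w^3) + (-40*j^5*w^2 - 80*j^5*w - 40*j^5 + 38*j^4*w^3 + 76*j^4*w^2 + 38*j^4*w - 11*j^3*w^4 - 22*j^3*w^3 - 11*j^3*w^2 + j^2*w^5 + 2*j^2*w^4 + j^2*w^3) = -28*j^5*w^2 - 56*j^5*w - 28*j^5 + 25*j^4*w^3 + 50*j^4*w^2 + 25*j^4*w - 11*j^3*w^4 - 22*j^3*w^3 - 11*j^3*w^2 + 2*j^2*w^5 + 4*j^2*w^4 + 2*j^2*w^3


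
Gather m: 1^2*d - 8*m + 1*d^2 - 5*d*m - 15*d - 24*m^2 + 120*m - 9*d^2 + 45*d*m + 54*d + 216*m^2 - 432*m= -8*d^2 + 40*d + 192*m^2 + m*(40*d - 320)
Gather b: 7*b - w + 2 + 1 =7*b - w + 3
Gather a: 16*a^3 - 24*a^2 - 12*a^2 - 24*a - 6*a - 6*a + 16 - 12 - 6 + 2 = 16*a^3 - 36*a^2 - 36*a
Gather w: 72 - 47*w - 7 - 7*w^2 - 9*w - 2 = -7*w^2 - 56*w + 63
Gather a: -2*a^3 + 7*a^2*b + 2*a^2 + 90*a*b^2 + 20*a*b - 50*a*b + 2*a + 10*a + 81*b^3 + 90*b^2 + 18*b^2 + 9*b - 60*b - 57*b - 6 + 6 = -2*a^3 + a^2*(7*b + 2) + a*(90*b^2 - 30*b + 12) + 81*b^3 + 108*b^2 - 108*b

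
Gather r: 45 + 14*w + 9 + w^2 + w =w^2 + 15*w + 54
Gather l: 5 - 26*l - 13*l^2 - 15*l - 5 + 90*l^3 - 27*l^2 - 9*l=90*l^3 - 40*l^2 - 50*l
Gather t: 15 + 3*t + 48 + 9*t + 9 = 12*t + 72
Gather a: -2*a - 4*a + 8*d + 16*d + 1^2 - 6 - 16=-6*a + 24*d - 21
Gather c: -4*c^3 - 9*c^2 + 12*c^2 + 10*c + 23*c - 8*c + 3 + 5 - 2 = -4*c^3 + 3*c^2 + 25*c + 6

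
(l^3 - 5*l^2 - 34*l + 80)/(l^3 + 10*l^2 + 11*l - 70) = (l - 8)/(l + 7)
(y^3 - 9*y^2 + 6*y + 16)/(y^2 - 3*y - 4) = (y^2 - 10*y + 16)/(y - 4)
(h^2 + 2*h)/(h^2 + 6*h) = (h + 2)/(h + 6)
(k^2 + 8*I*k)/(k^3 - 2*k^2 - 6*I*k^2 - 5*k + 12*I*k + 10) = k*(k + 8*I)/(k^3 - 2*k^2*(1 + 3*I) + k*(-5 + 12*I) + 10)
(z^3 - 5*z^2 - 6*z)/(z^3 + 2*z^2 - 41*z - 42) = z/(z + 7)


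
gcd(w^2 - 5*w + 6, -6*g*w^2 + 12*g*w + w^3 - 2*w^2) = w - 2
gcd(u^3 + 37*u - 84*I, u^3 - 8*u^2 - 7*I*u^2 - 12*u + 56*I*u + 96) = u^2 - 7*I*u - 12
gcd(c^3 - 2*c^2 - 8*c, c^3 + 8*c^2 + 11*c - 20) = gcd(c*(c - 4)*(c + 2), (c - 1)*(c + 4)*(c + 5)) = 1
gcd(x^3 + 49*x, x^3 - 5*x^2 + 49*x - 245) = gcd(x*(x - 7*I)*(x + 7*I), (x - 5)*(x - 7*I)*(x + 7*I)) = x^2 + 49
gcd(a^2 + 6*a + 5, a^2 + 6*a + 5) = a^2 + 6*a + 5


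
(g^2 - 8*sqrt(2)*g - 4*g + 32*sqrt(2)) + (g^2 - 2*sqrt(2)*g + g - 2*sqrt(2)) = 2*g^2 - 10*sqrt(2)*g - 3*g + 30*sqrt(2)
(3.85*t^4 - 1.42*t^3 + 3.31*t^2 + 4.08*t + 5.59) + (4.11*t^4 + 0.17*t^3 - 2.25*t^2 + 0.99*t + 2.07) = 7.96*t^4 - 1.25*t^3 + 1.06*t^2 + 5.07*t + 7.66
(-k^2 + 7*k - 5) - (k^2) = -2*k^2 + 7*k - 5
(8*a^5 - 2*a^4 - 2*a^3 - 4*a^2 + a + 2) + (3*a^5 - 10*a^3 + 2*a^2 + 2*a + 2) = 11*a^5 - 2*a^4 - 12*a^3 - 2*a^2 + 3*a + 4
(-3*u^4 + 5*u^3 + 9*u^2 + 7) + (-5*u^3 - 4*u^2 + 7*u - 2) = -3*u^4 + 5*u^2 + 7*u + 5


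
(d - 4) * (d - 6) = d^2 - 10*d + 24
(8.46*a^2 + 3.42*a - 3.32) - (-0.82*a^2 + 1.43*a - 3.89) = 9.28*a^2 + 1.99*a + 0.57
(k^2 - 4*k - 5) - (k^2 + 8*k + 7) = -12*k - 12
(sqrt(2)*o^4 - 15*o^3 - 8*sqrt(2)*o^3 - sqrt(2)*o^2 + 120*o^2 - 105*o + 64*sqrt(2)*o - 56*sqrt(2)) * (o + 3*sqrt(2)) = sqrt(2)*o^5 - 8*sqrt(2)*o^4 - 9*o^4 - 46*sqrt(2)*o^3 + 72*o^3 - 111*o^2 + 424*sqrt(2)*o^2 - 371*sqrt(2)*o + 384*o - 336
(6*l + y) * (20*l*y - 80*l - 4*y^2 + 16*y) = 120*l^2*y - 480*l^2 - 4*l*y^2 + 16*l*y - 4*y^3 + 16*y^2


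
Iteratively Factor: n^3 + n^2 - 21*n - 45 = (n - 5)*(n^2 + 6*n + 9) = (n - 5)*(n + 3)*(n + 3)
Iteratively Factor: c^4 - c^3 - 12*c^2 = (c + 3)*(c^3 - 4*c^2) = c*(c + 3)*(c^2 - 4*c) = c*(c - 4)*(c + 3)*(c)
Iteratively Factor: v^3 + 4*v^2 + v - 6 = (v + 3)*(v^2 + v - 2) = (v - 1)*(v + 3)*(v + 2)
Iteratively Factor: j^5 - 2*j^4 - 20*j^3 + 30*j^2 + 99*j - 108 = (j - 1)*(j^4 - j^3 - 21*j^2 + 9*j + 108) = (j - 1)*(j + 3)*(j^3 - 4*j^2 - 9*j + 36) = (j - 1)*(j + 3)^2*(j^2 - 7*j + 12) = (j - 3)*(j - 1)*(j + 3)^2*(j - 4)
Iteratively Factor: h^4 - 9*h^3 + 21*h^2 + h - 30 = (h - 2)*(h^3 - 7*h^2 + 7*h + 15) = (h - 2)*(h + 1)*(h^2 - 8*h + 15) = (h - 3)*(h - 2)*(h + 1)*(h - 5)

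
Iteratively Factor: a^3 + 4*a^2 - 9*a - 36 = (a + 4)*(a^2 - 9) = (a - 3)*(a + 4)*(a + 3)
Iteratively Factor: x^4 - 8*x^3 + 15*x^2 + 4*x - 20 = (x - 2)*(x^3 - 6*x^2 + 3*x + 10) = (x - 2)^2*(x^2 - 4*x - 5) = (x - 5)*(x - 2)^2*(x + 1)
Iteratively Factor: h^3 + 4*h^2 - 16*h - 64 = (h + 4)*(h^2 - 16) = (h + 4)^2*(h - 4)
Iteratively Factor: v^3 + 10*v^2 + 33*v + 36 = (v + 4)*(v^2 + 6*v + 9) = (v + 3)*(v + 4)*(v + 3)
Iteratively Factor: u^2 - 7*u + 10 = (u - 5)*(u - 2)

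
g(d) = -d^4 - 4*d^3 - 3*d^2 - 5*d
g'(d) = -4*d^3 - 12*d^2 - 6*d - 5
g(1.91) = -61.67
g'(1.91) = -88.11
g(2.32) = -106.67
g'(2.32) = -133.46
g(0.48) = -3.59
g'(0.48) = -11.09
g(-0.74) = 3.38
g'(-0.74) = -5.51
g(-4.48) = -80.97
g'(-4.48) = 140.70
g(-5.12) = -203.37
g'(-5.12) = 248.02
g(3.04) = -240.71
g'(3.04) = -246.52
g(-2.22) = 15.79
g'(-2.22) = -7.06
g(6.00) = -2298.00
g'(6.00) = -1337.00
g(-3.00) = 15.00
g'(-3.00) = 13.00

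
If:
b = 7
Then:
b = 7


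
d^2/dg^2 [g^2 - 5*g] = 2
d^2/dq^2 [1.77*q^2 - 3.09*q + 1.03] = 3.54000000000000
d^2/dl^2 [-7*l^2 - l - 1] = -14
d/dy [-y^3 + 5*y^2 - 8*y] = -3*y^2 + 10*y - 8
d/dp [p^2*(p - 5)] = p*(3*p - 10)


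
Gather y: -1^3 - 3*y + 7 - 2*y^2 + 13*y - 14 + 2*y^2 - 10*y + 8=0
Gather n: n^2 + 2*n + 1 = n^2 + 2*n + 1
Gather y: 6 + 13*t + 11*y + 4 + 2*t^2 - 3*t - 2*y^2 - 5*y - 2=2*t^2 + 10*t - 2*y^2 + 6*y + 8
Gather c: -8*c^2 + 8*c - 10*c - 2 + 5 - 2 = -8*c^2 - 2*c + 1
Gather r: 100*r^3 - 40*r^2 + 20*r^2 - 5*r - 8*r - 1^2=100*r^3 - 20*r^2 - 13*r - 1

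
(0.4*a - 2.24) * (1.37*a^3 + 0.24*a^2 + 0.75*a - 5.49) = 0.548*a^4 - 2.9728*a^3 - 0.2376*a^2 - 3.876*a + 12.2976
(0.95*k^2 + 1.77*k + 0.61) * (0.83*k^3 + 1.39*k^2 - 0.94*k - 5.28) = 0.7885*k^5 + 2.7896*k^4 + 2.0736*k^3 - 5.8319*k^2 - 9.919*k - 3.2208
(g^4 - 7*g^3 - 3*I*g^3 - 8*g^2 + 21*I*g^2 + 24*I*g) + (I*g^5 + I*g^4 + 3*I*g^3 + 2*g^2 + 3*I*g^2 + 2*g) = I*g^5 + g^4 + I*g^4 - 7*g^3 - 6*g^2 + 24*I*g^2 + 2*g + 24*I*g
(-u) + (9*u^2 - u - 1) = 9*u^2 - 2*u - 1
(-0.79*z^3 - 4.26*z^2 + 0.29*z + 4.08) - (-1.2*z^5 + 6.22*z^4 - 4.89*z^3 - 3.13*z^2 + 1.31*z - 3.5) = 1.2*z^5 - 6.22*z^4 + 4.1*z^3 - 1.13*z^2 - 1.02*z + 7.58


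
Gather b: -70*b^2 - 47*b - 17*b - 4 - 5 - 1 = -70*b^2 - 64*b - 10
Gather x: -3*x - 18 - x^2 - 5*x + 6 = -x^2 - 8*x - 12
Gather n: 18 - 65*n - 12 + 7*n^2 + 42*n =7*n^2 - 23*n + 6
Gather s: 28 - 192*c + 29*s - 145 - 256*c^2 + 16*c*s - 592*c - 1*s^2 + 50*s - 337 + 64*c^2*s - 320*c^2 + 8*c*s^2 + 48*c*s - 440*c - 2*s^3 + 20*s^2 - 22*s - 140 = -576*c^2 - 1224*c - 2*s^3 + s^2*(8*c + 19) + s*(64*c^2 + 64*c + 57) - 594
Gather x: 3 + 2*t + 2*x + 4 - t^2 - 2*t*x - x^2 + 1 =-t^2 + 2*t - x^2 + x*(2 - 2*t) + 8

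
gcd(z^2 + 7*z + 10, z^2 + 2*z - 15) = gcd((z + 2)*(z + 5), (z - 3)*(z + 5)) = z + 5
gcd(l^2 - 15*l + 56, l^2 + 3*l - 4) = 1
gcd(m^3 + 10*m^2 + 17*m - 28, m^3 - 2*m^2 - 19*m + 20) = m^2 + 3*m - 4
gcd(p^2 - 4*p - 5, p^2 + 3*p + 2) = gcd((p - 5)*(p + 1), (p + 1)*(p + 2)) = p + 1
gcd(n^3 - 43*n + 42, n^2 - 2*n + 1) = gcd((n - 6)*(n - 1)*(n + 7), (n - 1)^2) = n - 1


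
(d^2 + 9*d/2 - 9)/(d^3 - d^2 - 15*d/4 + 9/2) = 2*(d + 6)/(2*d^2 + d - 6)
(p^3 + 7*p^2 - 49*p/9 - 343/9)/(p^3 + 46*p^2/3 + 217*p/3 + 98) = (p - 7/3)/(p + 6)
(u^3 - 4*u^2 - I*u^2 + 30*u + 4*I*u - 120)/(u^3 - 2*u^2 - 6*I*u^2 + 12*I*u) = (u^2 + u*(-4 + 5*I) - 20*I)/(u*(u - 2))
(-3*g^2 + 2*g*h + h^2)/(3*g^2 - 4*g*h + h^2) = (-3*g - h)/(3*g - h)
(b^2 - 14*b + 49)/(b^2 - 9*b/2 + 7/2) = 2*(b^2 - 14*b + 49)/(2*b^2 - 9*b + 7)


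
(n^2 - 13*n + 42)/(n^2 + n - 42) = (n - 7)/(n + 7)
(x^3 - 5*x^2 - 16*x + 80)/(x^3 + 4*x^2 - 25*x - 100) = (x - 4)/(x + 5)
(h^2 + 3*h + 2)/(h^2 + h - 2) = (h + 1)/(h - 1)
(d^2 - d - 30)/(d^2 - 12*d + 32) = (d^2 - d - 30)/(d^2 - 12*d + 32)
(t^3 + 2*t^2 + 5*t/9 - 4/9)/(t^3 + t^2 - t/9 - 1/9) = (3*t + 4)/(3*t + 1)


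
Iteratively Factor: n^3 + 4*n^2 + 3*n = (n + 3)*(n^2 + n) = (n + 1)*(n + 3)*(n)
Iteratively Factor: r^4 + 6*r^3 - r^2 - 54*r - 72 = (r + 3)*(r^3 + 3*r^2 - 10*r - 24) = (r + 3)*(r + 4)*(r^2 - r - 6) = (r + 2)*(r + 3)*(r + 4)*(r - 3)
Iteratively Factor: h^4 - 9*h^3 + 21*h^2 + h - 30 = (h - 3)*(h^3 - 6*h^2 + 3*h + 10) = (h - 3)*(h - 2)*(h^2 - 4*h - 5) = (h - 3)*(h - 2)*(h + 1)*(h - 5)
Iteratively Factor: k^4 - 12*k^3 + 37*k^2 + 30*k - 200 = (k - 4)*(k^3 - 8*k^2 + 5*k + 50) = (k - 5)*(k - 4)*(k^2 - 3*k - 10) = (k - 5)*(k - 4)*(k + 2)*(k - 5)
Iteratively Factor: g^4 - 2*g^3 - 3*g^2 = (g - 3)*(g^3 + g^2) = g*(g - 3)*(g^2 + g) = g*(g - 3)*(g + 1)*(g)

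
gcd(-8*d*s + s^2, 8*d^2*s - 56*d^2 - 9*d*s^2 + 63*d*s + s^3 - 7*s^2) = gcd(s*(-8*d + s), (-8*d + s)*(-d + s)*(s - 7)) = -8*d + s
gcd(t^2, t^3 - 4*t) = t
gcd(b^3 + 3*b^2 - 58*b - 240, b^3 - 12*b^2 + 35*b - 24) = b - 8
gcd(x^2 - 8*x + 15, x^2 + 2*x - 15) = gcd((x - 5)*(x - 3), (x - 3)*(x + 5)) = x - 3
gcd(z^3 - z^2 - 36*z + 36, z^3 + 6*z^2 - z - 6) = z^2 + 5*z - 6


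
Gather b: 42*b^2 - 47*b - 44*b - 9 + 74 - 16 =42*b^2 - 91*b + 49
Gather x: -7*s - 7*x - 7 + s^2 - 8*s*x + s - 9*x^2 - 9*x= s^2 - 6*s - 9*x^2 + x*(-8*s - 16) - 7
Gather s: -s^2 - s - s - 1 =-s^2 - 2*s - 1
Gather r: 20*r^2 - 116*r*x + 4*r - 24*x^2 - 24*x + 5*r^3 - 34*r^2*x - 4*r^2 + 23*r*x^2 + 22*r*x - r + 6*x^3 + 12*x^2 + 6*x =5*r^3 + r^2*(16 - 34*x) + r*(23*x^2 - 94*x + 3) + 6*x^3 - 12*x^2 - 18*x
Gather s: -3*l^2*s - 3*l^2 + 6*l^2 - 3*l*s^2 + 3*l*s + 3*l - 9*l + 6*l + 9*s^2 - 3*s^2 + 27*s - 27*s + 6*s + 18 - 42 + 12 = 3*l^2 + s^2*(6 - 3*l) + s*(-3*l^2 + 3*l + 6) - 12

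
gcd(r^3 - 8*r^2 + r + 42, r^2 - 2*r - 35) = r - 7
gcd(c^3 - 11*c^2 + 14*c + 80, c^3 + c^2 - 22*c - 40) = c^2 - 3*c - 10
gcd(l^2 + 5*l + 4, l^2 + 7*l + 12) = l + 4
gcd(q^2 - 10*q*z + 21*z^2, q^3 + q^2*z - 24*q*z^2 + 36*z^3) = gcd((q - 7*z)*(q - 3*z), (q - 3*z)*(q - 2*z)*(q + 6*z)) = -q + 3*z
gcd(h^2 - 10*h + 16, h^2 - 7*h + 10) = h - 2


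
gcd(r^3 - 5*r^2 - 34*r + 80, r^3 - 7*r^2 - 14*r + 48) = r^2 - 10*r + 16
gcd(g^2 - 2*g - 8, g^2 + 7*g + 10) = g + 2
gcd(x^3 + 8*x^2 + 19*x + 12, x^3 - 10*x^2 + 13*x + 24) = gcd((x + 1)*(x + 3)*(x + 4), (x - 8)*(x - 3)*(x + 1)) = x + 1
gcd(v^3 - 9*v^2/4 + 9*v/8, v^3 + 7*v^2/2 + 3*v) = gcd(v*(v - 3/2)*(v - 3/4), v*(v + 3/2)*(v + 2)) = v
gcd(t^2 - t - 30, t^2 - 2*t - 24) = t - 6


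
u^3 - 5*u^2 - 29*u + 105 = (u - 7)*(u - 3)*(u + 5)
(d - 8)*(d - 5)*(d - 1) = d^3 - 14*d^2 + 53*d - 40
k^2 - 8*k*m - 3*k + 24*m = (k - 3)*(k - 8*m)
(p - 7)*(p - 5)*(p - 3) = p^3 - 15*p^2 + 71*p - 105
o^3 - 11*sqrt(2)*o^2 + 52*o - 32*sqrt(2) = (o - 8*sqrt(2))*(o - 2*sqrt(2))*(o - sqrt(2))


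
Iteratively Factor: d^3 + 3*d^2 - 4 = (d + 2)*(d^2 + d - 2) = (d - 1)*(d + 2)*(d + 2)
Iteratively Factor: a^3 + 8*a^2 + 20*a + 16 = (a + 2)*(a^2 + 6*a + 8) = (a + 2)^2*(a + 4)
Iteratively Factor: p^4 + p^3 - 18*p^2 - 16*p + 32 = (p + 4)*(p^3 - 3*p^2 - 6*p + 8) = (p + 2)*(p + 4)*(p^2 - 5*p + 4) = (p - 1)*(p + 2)*(p + 4)*(p - 4)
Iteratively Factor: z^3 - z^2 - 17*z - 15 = (z - 5)*(z^2 + 4*z + 3) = (z - 5)*(z + 3)*(z + 1)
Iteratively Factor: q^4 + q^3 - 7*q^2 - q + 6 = (q - 2)*(q^3 + 3*q^2 - q - 3) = (q - 2)*(q + 1)*(q^2 + 2*q - 3) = (q - 2)*(q + 1)*(q + 3)*(q - 1)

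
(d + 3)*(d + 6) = d^2 + 9*d + 18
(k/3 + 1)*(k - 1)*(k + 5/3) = k^3/3 + 11*k^2/9 + k/9 - 5/3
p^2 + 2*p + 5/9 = (p + 1/3)*(p + 5/3)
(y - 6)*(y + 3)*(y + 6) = y^3 + 3*y^2 - 36*y - 108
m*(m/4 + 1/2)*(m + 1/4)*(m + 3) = m^4/4 + 21*m^3/16 + 29*m^2/16 + 3*m/8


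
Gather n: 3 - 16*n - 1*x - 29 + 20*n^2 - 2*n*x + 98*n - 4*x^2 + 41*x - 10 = 20*n^2 + n*(82 - 2*x) - 4*x^2 + 40*x - 36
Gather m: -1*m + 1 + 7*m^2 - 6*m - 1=7*m^2 - 7*m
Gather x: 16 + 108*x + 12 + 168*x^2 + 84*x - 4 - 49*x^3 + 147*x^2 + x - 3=-49*x^3 + 315*x^2 + 193*x + 21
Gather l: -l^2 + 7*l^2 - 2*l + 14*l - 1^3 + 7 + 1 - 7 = 6*l^2 + 12*l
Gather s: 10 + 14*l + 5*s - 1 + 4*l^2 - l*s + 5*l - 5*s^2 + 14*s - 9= 4*l^2 + 19*l - 5*s^2 + s*(19 - l)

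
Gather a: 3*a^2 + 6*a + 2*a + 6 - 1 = 3*a^2 + 8*a + 5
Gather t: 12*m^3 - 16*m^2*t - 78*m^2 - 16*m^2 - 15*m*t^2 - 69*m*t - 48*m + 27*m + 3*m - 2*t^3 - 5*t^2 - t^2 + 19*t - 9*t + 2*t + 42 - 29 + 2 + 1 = 12*m^3 - 94*m^2 - 18*m - 2*t^3 + t^2*(-15*m - 6) + t*(-16*m^2 - 69*m + 12) + 16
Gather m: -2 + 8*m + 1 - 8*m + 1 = 0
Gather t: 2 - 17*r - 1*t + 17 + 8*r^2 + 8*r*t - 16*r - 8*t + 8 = 8*r^2 - 33*r + t*(8*r - 9) + 27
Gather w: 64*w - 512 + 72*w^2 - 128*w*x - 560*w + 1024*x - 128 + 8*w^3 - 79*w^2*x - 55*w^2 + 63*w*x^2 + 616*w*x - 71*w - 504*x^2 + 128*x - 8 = 8*w^3 + w^2*(17 - 79*x) + w*(63*x^2 + 488*x - 567) - 504*x^2 + 1152*x - 648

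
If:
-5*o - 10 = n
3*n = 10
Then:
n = 10/3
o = -8/3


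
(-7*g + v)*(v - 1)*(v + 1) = -7*g*v^2 + 7*g + v^3 - v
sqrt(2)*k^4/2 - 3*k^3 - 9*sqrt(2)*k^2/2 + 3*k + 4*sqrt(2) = (k - 1)*(k - 4*sqrt(2))*(k + sqrt(2))*(sqrt(2)*k/2 + sqrt(2)/2)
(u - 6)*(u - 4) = u^2 - 10*u + 24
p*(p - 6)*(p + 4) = p^3 - 2*p^2 - 24*p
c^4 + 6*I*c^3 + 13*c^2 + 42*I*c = c*(c - 3*I)*(c + 2*I)*(c + 7*I)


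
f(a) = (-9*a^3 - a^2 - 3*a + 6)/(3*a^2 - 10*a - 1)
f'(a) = (10 - 6*a)*(-9*a^3 - a^2 - 3*a + 6)/(3*a^2 - 10*a - 1)^2 + (-27*a^2 - 2*a - 3)/(3*a^2 - 10*a - 1) = (-27*a^4 + 180*a^3 + 46*a^2 - 34*a + 63)/(9*a^4 - 60*a^3 + 94*a^2 + 20*a + 1)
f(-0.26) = 3.81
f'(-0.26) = 22.05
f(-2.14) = 2.81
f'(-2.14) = -1.70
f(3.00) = 63.75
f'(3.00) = 190.50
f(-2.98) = 4.41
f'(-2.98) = -2.06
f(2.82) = 39.73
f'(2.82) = 93.26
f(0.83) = 0.32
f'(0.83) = 2.99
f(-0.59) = 1.56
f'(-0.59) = 1.67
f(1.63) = 4.34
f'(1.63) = 8.26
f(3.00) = 63.75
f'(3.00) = 190.50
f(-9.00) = 19.62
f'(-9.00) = -2.76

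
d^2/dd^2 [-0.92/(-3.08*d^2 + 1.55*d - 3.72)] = (-17.454976*d^2 + 8.78416*d + 0.92*(6.16*d - 1.55)*(12.32*d - 3.1) - 21.081984)/(3.08*d^2 - 1.55*d + 3.72)^3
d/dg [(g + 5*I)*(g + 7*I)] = 2*g + 12*I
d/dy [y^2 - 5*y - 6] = 2*y - 5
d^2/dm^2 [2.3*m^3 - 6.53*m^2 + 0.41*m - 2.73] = 13.8*m - 13.06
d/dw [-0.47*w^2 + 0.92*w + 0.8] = 0.92 - 0.94*w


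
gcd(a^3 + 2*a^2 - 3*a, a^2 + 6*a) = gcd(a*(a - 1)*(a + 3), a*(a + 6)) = a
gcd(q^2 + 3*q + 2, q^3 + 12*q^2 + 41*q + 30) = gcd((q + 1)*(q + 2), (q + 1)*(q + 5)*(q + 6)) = q + 1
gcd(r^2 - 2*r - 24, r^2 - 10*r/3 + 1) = 1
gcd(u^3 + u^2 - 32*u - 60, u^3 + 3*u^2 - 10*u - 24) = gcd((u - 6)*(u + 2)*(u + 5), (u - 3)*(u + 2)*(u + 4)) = u + 2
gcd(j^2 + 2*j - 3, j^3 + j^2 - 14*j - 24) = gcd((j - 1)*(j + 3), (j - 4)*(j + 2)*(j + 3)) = j + 3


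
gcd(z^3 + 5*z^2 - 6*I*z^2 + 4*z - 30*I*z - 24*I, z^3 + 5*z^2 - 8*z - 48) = z + 4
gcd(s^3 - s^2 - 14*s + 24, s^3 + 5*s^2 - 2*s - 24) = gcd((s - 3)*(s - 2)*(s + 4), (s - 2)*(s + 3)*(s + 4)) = s^2 + 2*s - 8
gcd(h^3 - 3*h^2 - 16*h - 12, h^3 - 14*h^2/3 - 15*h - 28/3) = h + 1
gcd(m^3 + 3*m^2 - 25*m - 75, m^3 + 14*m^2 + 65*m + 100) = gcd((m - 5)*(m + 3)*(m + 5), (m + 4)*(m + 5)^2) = m + 5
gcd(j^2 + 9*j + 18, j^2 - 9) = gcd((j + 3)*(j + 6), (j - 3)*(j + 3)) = j + 3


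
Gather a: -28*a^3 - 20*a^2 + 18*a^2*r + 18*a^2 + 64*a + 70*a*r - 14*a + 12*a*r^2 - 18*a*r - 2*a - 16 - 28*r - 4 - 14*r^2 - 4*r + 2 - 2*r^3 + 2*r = -28*a^3 + a^2*(18*r - 2) + a*(12*r^2 + 52*r + 48) - 2*r^3 - 14*r^2 - 30*r - 18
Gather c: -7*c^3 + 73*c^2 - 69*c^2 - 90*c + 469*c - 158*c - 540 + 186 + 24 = -7*c^3 + 4*c^2 + 221*c - 330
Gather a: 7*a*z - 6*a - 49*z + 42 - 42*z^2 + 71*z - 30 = a*(7*z - 6) - 42*z^2 + 22*z + 12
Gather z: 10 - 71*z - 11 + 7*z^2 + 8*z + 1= 7*z^2 - 63*z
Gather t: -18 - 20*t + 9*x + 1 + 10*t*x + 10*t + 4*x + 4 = t*(10*x - 10) + 13*x - 13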